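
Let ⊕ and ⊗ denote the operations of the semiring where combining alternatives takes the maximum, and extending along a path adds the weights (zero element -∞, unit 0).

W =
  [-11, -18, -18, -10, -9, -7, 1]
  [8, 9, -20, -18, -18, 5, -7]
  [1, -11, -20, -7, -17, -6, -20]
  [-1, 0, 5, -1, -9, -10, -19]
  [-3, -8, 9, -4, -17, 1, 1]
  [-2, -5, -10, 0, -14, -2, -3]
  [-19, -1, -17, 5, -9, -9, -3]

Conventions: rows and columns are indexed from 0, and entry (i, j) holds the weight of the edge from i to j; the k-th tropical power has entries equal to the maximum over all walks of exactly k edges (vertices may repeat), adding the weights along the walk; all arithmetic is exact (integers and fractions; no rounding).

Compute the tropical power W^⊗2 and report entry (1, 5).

W^⊗2:
  [-9, 0, 0, 6, -8, -8, -2]
  [17, 18, -5, 5, -1, 14, 9]
  [-3, -2, -2, -6, -8, -6, 2]
  [8, 9, 4, -2, -10, 5, 0]
  [10, 1, 1, 6, -8, 3, -2]
  [3, 4, 5, 2, -9, 0, -1]
  [7, 8, 10, 4, -4, 4, -6]
Key observation: the optimum is the walk 1->1->5, with weight 9 + 5 = 14.
Optimal value attained by: walk 1->1->5.
Answer: (W^⊗2)[1][5] = 14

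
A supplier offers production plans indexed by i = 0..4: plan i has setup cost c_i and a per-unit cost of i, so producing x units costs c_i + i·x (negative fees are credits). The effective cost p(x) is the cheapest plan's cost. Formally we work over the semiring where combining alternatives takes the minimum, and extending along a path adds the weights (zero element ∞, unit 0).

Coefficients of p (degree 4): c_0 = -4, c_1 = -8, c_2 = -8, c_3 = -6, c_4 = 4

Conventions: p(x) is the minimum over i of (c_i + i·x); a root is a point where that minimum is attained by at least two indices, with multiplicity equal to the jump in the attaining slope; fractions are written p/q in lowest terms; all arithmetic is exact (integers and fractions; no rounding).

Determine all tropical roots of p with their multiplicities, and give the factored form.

hull edge (i=0, c=-4) to (i=1, c=-8): slope -4, span 1
hull edge (i=1, c=-8) to (i=2, c=-8): slope 0, span 1
hull edge (i=2, c=-8) to (i=3, c=-6): slope 2, span 1
hull edge (i=3, c=-6) to (i=4, c=4): slope 10, span 1
Factored form: p(x) = 4 ⊗ (x ⊕ (-10)) ⊗ (x ⊕ (-2)) ⊗ (x ⊕ 0) ⊗ (x ⊕ 4)
Answer: roots = -10 (mult 1), -2 (mult 1), 0 (mult 1), 4 (mult 1)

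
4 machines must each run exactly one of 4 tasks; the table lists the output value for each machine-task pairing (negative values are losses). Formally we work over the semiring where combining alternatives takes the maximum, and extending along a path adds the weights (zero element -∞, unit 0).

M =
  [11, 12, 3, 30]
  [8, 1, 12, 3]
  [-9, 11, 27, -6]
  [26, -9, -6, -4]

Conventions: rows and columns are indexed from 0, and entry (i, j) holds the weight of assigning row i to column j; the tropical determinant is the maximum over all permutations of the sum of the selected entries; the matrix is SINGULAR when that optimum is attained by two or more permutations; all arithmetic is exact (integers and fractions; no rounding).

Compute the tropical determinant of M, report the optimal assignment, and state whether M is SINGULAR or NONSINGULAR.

σ = (0, 1, 2, 3): 11 + 1 + 27 + (-4) = 35
σ = (0, 1, 3, 2): 11 + 1 + (-6) + (-6) = 0
σ = (0, 2, 1, 3): 11 + 12 + 11 + (-4) = 30
σ = (0, 2, 3, 1): 11 + 12 + (-6) + (-9) = 8
σ = (0, 3, 1, 2): 11 + 3 + 11 + (-6) = 19
σ = (0, 3, 2, 1): 11 + 3 + 27 + (-9) = 32
σ = (1, 0, 2, 3): 12 + 8 + 27 + (-4) = 43
σ = (1, 0, 3, 2): 12 + 8 + (-6) + (-6) = 8
σ = (1, 2, 0, 3): 12 + 12 + (-9) + (-4) = 11
σ = (1, 2, 3, 0): 12 + 12 + (-6) + 26 = 44
σ = (1, 3, 0, 2): 12 + 3 + (-9) + (-6) = 0
σ = (1, 3, 2, 0): 12 + 3 + 27 + 26 = 68
σ = (2, 0, 1, 3): 3 + 8 + 11 + (-4) = 18
σ = (2, 0, 3, 1): 3 + 8 + (-6) + (-9) = -4
σ = (2, 1, 0, 3): 3 + 1 + (-9) + (-4) = -9
σ = (2, 1, 3, 0): 3 + 1 + (-6) + 26 = 24
σ = (2, 3, 0, 1): 3 + 3 + (-9) + (-9) = -12
σ = (2, 3, 1, 0): 3 + 3 + 11 + 26 = 43
σ = (3, 0, 1, 2): 30 + 8 + 11 + (-6) = 43
σ = (3, 0, 2, 1): 30 + 8 + 27 + (-9) = 56
σ = (3, 1, 0, 2): 30 + 1 + (-9) + (-6) = 16
σ = (3, 1, 2, 0): 30 + 1 + 27 + 26 = 84
σ = (3, 2, 0, 1): 30 + 12 + (-9) + (-9) = 24
σ = (3, 2, 1, 0): 30 + 12 + 11 + 26 = 79
Optimal value attained by: σ = (3, 1, 2, 0).
Answer: det⊕(M) = 84; verdict: NONSINGULAR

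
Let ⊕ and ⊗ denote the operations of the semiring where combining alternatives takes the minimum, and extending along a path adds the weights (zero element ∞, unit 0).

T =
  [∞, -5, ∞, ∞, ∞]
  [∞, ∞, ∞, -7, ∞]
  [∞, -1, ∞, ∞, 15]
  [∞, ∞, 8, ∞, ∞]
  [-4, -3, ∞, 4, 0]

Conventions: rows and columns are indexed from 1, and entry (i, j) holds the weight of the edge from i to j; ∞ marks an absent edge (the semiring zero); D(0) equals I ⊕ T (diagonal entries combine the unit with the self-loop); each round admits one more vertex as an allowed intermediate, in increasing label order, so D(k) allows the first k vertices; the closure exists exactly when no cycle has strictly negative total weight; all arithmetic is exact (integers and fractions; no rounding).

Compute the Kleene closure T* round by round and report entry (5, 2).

D(0):
  [0, -5, ∞, ∞, ∞]
  [∞, 0, ∞, -7, ∞]
  [∞, -1, 0, ∞, 15]
  [∞, ∞, 8, 0, ∞]
  [-4, -3, ∞, 4, 0]
D(1):
  [0, -5, ∞, ∞, ∞]
  [∞, 0, ∞, -7, ∞]
  [∞, -1, 0, ∞, 15]
  [∞, ∞, 8, 0, ∞]
  [-4, -9, ∞, 4, 0]
D(2):
  [0, -5, ∞, -12, ∞]
  [∞, 0, ∞, -7, ∞]
  [∞, -1, 0, -8, 15]
  [∞, ∞, 8, 0, ∞]
  [-4, -9, ∞, -16, 0]
D(3):
  [0, -5, ∞, -12, ∞]
  [∞, 0, ∞, -7, ∞]
  [∞, -1, 0, -8, 15]
  [∞, 7, 8, 0, 23]
  [-4, -9, ∞, -16, 0]
D(4):
  [0, -5, -4, -12, 11]
  [∞, 0, 1, -7, 16]
  [∞, -1, 0, -8, 15]
  [∞, 7, 8, 0, 23]
  [-4, -9, -8, -16, 0]
D(5):
  [0, -5, -4, -12, 11]
  [12, 0, 1, -7, 16]
  [11, -1, 0, -8, 15]
  [19, 7, 8, 0, 23]
  [-4, -9, -8, -16, 0]
Answer: T*[5][2] = -9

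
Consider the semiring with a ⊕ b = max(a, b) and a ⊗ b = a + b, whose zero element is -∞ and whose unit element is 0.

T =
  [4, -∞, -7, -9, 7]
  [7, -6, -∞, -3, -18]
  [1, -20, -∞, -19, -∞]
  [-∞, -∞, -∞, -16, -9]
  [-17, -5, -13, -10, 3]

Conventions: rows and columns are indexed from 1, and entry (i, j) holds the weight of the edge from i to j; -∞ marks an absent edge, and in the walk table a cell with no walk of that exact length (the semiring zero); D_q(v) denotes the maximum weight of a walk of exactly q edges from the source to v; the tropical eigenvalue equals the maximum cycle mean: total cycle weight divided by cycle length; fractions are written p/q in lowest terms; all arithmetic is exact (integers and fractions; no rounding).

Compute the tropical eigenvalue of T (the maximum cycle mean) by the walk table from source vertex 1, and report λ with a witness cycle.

q=0: [0, -∞, -∞, -∞, -∞]
q=1: [4, -∞, -7, -9, 7]
q=2: [8, 2, -3, -3, 11]
q=3: [12, 6, 1, 1, 15]
q=4: [16, 10, 5, 5, 19]
q=5: [20, 14, 9, 9, 23]
Optimal cycle mean attained by: cycle 1->1, total 4, length 1.
Answer: λ = 4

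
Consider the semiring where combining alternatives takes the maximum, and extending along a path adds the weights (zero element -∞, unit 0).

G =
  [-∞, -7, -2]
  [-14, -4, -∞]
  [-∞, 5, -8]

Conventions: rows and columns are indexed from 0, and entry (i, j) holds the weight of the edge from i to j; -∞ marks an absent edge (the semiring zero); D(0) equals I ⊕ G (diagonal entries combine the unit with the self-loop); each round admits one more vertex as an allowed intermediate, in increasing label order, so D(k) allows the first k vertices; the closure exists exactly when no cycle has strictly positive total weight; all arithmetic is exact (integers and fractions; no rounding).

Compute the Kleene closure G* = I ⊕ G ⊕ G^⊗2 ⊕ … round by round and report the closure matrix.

D(0):
  [0, -7, -2]
  [-14, 0, -∞]
  [-∞, 5, 0]
D(1):
  [0, -7, -2]
  [-14, 0, -16]
  [-∞, 5, 0]
D(2):
  [0, -7, -2]
  [-14, 0, -16]
  [-9, 5, 0]
D(3):
  [0, 3, -2]
  [-14, 0, -16]
  [-9, 5, 0]
Answer: G* = [[0, 3, -2], [-14, 0, -16], [-9, 5, 0]]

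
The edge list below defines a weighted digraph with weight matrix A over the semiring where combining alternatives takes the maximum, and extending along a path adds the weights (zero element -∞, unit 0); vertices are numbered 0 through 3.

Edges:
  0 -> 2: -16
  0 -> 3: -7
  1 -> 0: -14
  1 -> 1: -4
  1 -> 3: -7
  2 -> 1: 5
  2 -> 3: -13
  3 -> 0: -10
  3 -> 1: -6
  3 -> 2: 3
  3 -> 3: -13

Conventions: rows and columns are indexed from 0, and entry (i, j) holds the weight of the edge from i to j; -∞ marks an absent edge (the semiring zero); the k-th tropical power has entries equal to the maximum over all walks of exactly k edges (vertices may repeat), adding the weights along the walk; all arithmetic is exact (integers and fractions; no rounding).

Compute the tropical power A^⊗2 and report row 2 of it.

A^⊗2:
  [-17, -11, -4, -20]
  [-17, -8, -4, -11]
  [-9, 1, -10, -2]
  [-20, 8, -10, -10]
Answer: row 2 of A^⊗2 = [-9, 1, -10, -2]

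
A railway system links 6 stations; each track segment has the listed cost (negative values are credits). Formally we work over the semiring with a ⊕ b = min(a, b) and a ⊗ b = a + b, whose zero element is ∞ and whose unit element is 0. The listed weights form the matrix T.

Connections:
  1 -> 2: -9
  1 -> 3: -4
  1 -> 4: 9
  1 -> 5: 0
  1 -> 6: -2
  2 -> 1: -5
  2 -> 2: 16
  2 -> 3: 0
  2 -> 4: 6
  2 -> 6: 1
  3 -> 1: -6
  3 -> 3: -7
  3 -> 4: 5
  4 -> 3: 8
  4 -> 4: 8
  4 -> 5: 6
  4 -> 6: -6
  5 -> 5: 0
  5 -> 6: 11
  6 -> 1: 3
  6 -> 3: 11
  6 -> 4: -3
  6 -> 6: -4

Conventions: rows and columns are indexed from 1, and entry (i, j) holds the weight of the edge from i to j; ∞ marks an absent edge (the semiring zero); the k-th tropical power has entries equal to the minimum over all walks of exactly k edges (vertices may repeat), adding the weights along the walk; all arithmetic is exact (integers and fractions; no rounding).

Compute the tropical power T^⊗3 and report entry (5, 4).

T^⊗2:
  [-14, 7, -11, -5, 0, -8]
  [-6, -14, -9, -2, -5, -7]
  [-13, -15, -14, -2, -6, -8]
  [-3, ∞, 1, -9, 6, -10]
  [14, ∞, 22, 8, 0, 7]
  [-1, -6, -1, -7, 3, -9]
T^⊗3:
  [-17, -23, -18, -11, -14, -16]
  [-19, -15, -16, -10, -6, -13]
  [-20, -22, -21, -11, -13, -15]
  [-7, -12, -7, -13, -3, -15]
  [10, 5, 10, 4, 0, 2]
  [-11, -10, -8, -12, -1, -13]
Key observation: the optimum is the walk 5->6->6->4, with weight 11 + (-4) + (-3) = 4.
Optimal value attained by: walk 5->6->6->4.
Answer: (T^⊗3)[5][4] = 4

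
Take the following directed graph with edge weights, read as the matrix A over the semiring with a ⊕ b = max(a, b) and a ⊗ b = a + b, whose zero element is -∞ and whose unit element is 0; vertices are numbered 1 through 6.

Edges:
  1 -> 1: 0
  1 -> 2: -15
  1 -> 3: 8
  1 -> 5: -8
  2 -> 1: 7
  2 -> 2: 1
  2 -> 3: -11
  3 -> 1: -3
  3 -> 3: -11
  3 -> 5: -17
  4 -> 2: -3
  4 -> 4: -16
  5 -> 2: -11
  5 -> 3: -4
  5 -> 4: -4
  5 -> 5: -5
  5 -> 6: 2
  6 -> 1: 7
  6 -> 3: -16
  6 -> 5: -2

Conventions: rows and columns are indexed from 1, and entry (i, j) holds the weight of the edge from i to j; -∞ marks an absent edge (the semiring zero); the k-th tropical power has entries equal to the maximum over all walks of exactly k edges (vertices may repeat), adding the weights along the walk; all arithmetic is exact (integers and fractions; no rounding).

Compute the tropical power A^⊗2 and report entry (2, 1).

A^⊗2:
  [5, -14, 8, -12, -8, -6]
  [8, 2, 15, -∞, -1, -∞]
  [-3, -18, 5, -21, -11, -15]
  [4, -2, -14, -32, -∞, -∞]
  [9, -7, -9, -9, 0, -3]
  [7, -8, 15, -6, -1, 0]
Key observation: the optimum is the walk 2->2->1, with weight 1 + 7 = 8.
Optimal value attained by: walk 2->2->1.
Answer: (A^⊗2)[2][1] = 8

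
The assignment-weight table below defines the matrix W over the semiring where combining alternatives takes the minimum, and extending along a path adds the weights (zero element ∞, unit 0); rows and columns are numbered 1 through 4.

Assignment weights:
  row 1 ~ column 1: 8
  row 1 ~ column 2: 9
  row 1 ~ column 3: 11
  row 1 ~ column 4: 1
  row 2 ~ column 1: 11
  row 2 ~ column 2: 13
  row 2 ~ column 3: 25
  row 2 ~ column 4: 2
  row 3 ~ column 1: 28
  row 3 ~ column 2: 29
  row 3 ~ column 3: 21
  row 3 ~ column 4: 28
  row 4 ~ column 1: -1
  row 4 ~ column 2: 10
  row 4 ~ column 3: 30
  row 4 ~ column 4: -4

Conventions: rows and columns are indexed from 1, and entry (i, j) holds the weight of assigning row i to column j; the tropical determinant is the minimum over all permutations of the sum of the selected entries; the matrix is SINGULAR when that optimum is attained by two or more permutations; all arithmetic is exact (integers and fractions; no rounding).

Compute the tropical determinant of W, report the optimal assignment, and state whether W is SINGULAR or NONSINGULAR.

σ = (1, 2, 3, 4): 8 + 13 + 21 + (-4) = 38
σ = (1, 2, 4, 3): 8 + 13 + 28 + 30 = 79
σ = (1, 3, 2, 4): 8 + 25 + 29 + (-4) = 58
σ = (1, 3, 4, 2): 8 + 25 + 28 + 10 = 71
σ = (1, 4, 2, 3): 8 + 2 + 29 + 30 = 69
σ = (1, 4, 3, 2): 8 + 2 + 21 + 10 = 41
σ = (2, 1, 3, 4): 9 + 11 + 21 + (-4) = 37
σ = (2, 1, 4, 3): 9 + 11 + 28 + 30 = 78
σ = (2, 3, 1, 4): 9 + 25 + 28 + (-4) = 58
σ = (2, 3, 4, 1): 9 + 25 + 28 + (-1) = 61
σ = (2, 4, 1, 3): 9 + 2 + 28 + 30 = 69
σ = (2, 4, 3, 1): 9 + 2 + 21 + (-1) = 31
σ = (3, 1, 2, 4): 11 + 11 + 29 + (-4) = 47
σ = (3, 1, 4, 2): 11 + 11 + 28 + 10 = 60
σ = (3, 2, 1, 4): 11 + 13 + 28 + (-4) = 48
σ = (3, 2, 4, 1): 11 + 13 + 28 + (-1) = 51
σ = (3, 4, 1, 2): 11 + 2 + 28 + 10 = 51
σ = (3, 4, 2, 1): 11 + 2 + 29 + (-1) = 41
σ = (4, 1, 2, 3): 1 + 11 + 29 + 30 = 71
σ = (4, 1, 3, 2): 1 + 11 + 21 + 10 = 43
σ = (4, 2, 1, 3): 1 + 13 + 28 + 30 = 72
σ = (4, 2, 3, 1): 1 + 13 + 21 + (-1) = 34
σ = (4, 3, 1, 2): 1 + 25 + 28 + 10 = 64
σ = (4, 3, 2, 1): 1 + 25 + 29 + (-1) = 54
Optimal value attained by: σ = (2, 4, 3, 1).
Answer: det⊕(W) = 31; verdict: NONSINGULAR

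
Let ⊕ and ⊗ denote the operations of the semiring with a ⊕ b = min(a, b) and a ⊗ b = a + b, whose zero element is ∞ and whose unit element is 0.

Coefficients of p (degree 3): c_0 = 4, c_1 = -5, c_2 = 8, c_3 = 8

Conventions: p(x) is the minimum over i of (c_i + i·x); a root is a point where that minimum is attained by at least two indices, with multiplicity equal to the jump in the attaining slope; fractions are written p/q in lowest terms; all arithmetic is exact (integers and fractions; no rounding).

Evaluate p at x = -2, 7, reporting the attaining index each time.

p(-2) = min(4+0·(-2)=4, -5+1·(-2)=-7, 8+2·(-2)=4, 8+3·(-2)=2) = -7 (attained by i=1)
p(7) = min(4+0·7=4, -5+1·7=2, 8+2·7=22, 8+3·7=29) = 2 (attained by i=1)
Answer: p(-2) = -7; p(7) = 2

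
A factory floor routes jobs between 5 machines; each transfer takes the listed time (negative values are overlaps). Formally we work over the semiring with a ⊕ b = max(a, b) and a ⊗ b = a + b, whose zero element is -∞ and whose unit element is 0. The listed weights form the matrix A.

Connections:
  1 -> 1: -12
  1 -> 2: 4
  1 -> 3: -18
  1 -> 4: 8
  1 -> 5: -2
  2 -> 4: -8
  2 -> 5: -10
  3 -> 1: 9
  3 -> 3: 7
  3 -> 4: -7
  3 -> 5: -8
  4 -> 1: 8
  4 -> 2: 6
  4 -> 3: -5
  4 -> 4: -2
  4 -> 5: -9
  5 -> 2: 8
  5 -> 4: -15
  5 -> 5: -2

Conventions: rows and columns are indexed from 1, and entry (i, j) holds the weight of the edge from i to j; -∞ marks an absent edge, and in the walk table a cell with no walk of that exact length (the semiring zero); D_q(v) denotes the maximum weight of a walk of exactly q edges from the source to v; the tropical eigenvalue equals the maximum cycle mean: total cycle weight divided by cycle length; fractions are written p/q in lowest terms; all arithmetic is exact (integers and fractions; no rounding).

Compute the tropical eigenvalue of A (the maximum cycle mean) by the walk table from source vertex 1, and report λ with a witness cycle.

q=0: [0, -∞, -∞, -∞, -∞]
q=1: [-12, 4, -18, 8, -2]
q=2: [16, 14, 3, 6, -1]
q=3: [14, 20, 10, 24, 14]
q=4: [32, 30, 19, 22, 15]
q=5: [30, 36, 26, 40, 30]
Optimal cycle mean attained by: cycle 1->4->1, total 8 + 8, length 2.
Answer: λ = 8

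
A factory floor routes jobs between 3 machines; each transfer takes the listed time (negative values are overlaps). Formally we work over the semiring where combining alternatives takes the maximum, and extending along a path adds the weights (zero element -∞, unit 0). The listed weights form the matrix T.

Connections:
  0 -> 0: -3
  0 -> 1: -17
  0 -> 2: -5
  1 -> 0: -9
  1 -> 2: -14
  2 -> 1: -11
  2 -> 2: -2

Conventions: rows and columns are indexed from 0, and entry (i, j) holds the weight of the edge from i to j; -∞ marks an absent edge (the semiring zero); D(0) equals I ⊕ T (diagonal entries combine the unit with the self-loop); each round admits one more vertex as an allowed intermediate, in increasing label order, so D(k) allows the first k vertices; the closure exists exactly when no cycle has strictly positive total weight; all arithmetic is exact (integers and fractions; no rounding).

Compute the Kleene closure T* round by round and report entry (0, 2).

D(0):
  [0, -17, -5]
  [-9, 0, -14]
  [-∞, -11, 0]
D(1):
  [0, -17, -5]
  [-9, 0, -14]
  [-∞, -11, 0]
D(2):
  [0, -17, -5]
  [-9, 0, -14]
  [-20, -11, 0]
D(3):
  [0, -16, -5]
  [-9, 0, -14]
  [-20, -11, 0]
Answer: T*[0][2] = -5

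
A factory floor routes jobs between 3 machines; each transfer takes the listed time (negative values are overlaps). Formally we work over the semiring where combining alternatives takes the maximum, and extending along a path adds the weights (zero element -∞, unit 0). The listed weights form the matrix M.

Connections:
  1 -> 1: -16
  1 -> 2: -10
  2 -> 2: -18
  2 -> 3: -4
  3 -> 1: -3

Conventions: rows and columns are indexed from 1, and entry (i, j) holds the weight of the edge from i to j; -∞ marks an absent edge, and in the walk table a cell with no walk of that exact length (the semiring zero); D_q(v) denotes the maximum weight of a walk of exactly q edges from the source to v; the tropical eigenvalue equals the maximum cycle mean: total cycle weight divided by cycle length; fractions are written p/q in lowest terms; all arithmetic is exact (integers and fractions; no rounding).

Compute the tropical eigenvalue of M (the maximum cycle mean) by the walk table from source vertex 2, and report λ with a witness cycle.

q=0: [-∞, 0, -∞]
q=1: [-∞, -18, -4]
q=2: [-7, -36, -22]
q=3: [-23, -17, -40]
Optimal cycle mean attained by: cycle 1->2->3->1, total (-10) + (-4) + (-3), length 3.
Answer: λ = -17/3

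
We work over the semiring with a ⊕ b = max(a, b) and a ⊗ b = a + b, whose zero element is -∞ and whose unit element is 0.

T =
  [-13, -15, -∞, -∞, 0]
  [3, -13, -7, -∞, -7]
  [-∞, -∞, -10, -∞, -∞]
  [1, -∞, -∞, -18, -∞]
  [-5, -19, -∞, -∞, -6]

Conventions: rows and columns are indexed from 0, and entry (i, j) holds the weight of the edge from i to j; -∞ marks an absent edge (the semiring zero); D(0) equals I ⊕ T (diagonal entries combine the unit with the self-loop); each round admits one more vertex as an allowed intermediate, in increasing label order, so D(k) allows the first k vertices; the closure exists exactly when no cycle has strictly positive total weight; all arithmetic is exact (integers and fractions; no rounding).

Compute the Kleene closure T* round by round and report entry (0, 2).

D(0):
  [0, -15, -∞, -∞, 0]
  [3, 0, -7, -∞, -7]
  [-∞, -∞, 0, -∞, -∞]
  [1, -∞, -∞, 0, -∞]
  [-5, -19, -∞, -∞, 0]
D(1):
  [0, -15, -∞, -∞, 0]
  [3, 0, -7, -∞, 3]
  [-∞, -∞, 0, -∞, -∞]
  [1, -14, -∞, 0, 1]
  [-5, -19, -∞, -∞, 0]
D(2):
  [0, -15, -22, -∞, 0]
  [3, 0, -7, -∞, 3]
  [-∞, -∞, 0, -∞, -∞]
  [1, -14, -21, 0, 1]
  [-5, -19, -26, -∞, 0]
D(3):
  [0, -15, -22, -∞, 0]
  [3, 0, -7, -∞, 3]
  [-∞, -∞, 0, -∞, -∞]
  [1, -14, -21, 0, 1]
  [-5, -19, -26, -∞, 0]
D(4):
  [0, -15, -22, -∞, 0]
  [3, 0, -7, -∞, 3]
  [-∞, -∞, 0, -∞, -∞]
  [1, -14, -21, 0, 1]
  [-5, -19, -26, -∞, 0]
D(5):
  [0, -15, -22, -∞, 0]
  [3, 0, -7, -∞, 3]
  [-∞, -∞, 0, -∞, -∞]
  [1, -14, -21, 0, 1]
  [-5, -19, -26, -∞, 0]
Answer: T*[0][2] = -22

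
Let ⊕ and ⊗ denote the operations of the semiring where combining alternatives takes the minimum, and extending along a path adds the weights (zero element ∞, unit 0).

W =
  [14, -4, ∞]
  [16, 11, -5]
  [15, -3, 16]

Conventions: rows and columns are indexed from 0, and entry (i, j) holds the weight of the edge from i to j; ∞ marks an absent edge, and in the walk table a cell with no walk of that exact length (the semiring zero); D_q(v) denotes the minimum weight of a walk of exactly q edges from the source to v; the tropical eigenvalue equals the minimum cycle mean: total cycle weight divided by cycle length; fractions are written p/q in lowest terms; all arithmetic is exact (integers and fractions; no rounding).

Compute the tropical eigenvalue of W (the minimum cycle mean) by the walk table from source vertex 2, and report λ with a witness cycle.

q=0: [∞, ∞, 0]
q=1: [15, -3, 16]
q=2: [13, 8, -8]
q=3: [7, -11, 3]
Optimal cycle mean attained by: cycle 1->2->1, total (-5) + (-3), length 2.
Answer: λ = -4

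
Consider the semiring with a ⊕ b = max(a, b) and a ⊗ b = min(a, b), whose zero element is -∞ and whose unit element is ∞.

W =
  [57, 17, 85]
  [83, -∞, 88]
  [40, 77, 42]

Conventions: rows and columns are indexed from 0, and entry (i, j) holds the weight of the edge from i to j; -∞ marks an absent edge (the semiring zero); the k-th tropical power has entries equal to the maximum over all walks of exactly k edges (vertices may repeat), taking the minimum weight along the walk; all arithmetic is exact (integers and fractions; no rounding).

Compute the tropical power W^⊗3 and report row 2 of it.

W^⊗2:
  [57, 77, 57]
  [57, 77, 83]
  [77, 42, 77]
W^⊗3:
  [77, 57, 77]
  [77, 77, 77]
  [57, 77, 77]
Answer: row 2 of W^⊗3 = [57, 77, 77]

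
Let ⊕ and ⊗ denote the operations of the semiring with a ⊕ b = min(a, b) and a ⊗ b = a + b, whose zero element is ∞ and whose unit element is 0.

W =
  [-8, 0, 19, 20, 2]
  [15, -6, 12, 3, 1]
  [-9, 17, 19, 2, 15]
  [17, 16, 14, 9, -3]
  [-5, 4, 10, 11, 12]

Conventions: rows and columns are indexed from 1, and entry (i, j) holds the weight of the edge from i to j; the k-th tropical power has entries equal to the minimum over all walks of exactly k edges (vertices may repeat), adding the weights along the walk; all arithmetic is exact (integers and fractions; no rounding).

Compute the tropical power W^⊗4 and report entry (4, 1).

W^⊗2:
  [-16, -8, 11, 3, -6]
  [-4, -12, 6, -3, -5]
  [-17, -9, 10, 11, -7]
  [-8, 1, 7, 8, 6]
  [-13, -5, 14, 7, -3]
W^⊗3:
  [-24, -16, 3, -5, -14]
  [-12, -18, 0, -9, -11]
  [-25, -17, 2, -6, -15]
  [-16, -8, 11, 4, -6]
  [-21, -13, 6, -2, -11]
W^⊗4:
  [-32, -24, -5, -13, -22]
  [-20, -24, -6, -15, -17]
  [-33, -25, -6, -14, -23]
  [-24, -16, 3, -5, -14]
  [-29, -21, -2, -10, -19]
Key observation: the optimum is the walk 4->5->1->1->1, with weight (-3) + (-5) + (-8) + (-8) = -24.
Optimal value attained by: walk 4->5->1->1->1.
Answer: (W^⊗4)[4][1] = -24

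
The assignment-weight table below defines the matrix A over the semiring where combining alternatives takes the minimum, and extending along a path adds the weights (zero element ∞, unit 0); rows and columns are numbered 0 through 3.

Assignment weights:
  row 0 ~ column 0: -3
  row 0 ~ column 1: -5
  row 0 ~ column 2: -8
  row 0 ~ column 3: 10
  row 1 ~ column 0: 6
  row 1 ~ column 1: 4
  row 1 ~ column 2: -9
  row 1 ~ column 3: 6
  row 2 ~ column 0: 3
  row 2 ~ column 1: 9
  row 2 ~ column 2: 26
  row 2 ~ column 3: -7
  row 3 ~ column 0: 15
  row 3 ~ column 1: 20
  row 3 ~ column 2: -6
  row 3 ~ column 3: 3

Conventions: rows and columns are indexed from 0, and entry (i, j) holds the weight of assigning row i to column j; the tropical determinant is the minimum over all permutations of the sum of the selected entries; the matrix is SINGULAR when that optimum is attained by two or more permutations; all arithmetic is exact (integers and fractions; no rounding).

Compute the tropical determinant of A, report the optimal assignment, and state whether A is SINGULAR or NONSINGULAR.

σ = (0, 1, 2, 3): (-3) + 4 + 26 + 3 = 30
σ = (0, 1, 3, 2): (-3) + 4 + (-7) + (-6) = -12
σ = (0, 2, 1, 3): (-3) + (-9) + 9 + 3 = 0
σ = (0, 2, 3, 1): (-3) + (-9) + (-7) + 20 = 1
σ = (0, 3, 1, 2): (-3) + 6 + 9 + (-6) = 6
σ = (0, 3, 2, 1): (-3) + 6 + 26 + 20 = 49
σ = (1, 0, 2, 3): (-5) + 6 + 26 + 3 = 30
σ = (1, 0, 3, 2): (-5) + 6 + (-7) + (-6) = -12
σ = (1, 2, 0, 3): (-5) + (-9) + 3 + 3 = -8
σ = (1, 2, 3, 0): (-5) + (-9) + (-7) + 15 = -6
σ = (1, 3, 0, 2): (-5) + 6 + 3 + (-6) = -2
σ = (1, 3, 2, 0): (-5) + 6 + 26 + 15 = 42
σ = (2, 0, 1, 3): (-8) + 6 + 9 + 3 = 10
σ = (2, 0, 3, 1): (-8) + 6 + (-7) + 20 = 11
σ = (2, 1, 0, 3): (-8) + 4 + 3 + 3 = 2
σ = (2, 1, 3, 0): (-8) + 4 + (-7) + 15 = 4
σ = (2, 3, 0, 1): (-8) + 6 + 3 + 20 = 21
σ = (2, 3, 1, 0): (-8) + 6 + 9 + 15 = 22
σ = (3, 0, 1, 2): 10 + 6 + 9 + (-6) = 19
σ = (3, 0, 2, 1): 10 + 6 + 26 + 20 = 62
σ = (3, 1, 0, 2): 10 + 4 + 3 + (-6) = 11
σ = (3, 1, 2, 0): 10 + 4 + 26 + 15 = 55
σ = (3, 2, 0, 1): 10 + (-9) + 3 + 20 = 24
σ = (3, 2, 1, 0): 10 + (-9) + 9 + 15 = 25
Optimal value attained by: σ = (0, 1, 3, 2).
Answer: det⊕(A) = -12; verdict: SINGULAR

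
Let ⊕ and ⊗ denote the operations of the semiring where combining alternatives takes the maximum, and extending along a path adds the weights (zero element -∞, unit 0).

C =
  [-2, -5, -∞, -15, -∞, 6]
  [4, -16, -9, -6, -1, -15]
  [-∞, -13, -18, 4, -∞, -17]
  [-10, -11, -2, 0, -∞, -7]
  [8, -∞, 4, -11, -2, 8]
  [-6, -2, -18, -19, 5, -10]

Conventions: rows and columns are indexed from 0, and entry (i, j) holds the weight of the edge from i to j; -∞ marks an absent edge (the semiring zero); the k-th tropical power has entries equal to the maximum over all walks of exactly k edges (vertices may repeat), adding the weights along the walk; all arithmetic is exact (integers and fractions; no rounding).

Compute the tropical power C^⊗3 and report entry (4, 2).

C^⊗2:
  [0, 4, -12, -11, 11, 4]
  [7, -1, 3, -5, -3, 10]
  [-6, -7, 2, 4, -12, -3]
  [-7, -9, -2, 2, -2, -4]
  [6, 6, 2, 8, 13, 14]
  [13, -11, 9, -6, 3, 13]
C^⊗3:
  [19, 2, 15, 0, 9, 19]
  [5, 8, 1, 7, 15, 13]
  [-3, -5, 2, 6, 2, 0]
  [6, -6, 2, 2, 1, 6]
  [21, 12, 17, 8, 19, 21]
  [11, 11, 7, 13, 18, 19]
Key observation: the optimum is the walk 4->5->4->2, with weight 8 + 5 + 4 = 17.
Optimal value attained by: walk 4->5->4->2.
Answer: (C^⊗3)[4][2] = 17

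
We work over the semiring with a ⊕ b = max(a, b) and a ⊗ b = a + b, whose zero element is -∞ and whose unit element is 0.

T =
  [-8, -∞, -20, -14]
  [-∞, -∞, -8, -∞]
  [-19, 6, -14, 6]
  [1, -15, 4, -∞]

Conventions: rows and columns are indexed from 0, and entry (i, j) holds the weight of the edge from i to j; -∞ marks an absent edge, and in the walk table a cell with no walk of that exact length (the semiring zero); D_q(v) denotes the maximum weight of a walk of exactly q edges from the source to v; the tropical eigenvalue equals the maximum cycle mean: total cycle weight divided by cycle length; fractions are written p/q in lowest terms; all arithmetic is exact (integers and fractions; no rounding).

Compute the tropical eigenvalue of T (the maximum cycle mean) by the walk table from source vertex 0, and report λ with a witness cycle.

q=0: [0, -∞, -∞, -∞]
q=1: [-8, -∞, -20, -14]
q=2: [-13, -14, -10, -14]
q=3: [-13, -4, -10, -4]
q=4: [-3, -4, 0, -4]
Optimal cycle mean attained by: cycle 2->3->2, total 6 + 4, length 2.
Answer: λ = 5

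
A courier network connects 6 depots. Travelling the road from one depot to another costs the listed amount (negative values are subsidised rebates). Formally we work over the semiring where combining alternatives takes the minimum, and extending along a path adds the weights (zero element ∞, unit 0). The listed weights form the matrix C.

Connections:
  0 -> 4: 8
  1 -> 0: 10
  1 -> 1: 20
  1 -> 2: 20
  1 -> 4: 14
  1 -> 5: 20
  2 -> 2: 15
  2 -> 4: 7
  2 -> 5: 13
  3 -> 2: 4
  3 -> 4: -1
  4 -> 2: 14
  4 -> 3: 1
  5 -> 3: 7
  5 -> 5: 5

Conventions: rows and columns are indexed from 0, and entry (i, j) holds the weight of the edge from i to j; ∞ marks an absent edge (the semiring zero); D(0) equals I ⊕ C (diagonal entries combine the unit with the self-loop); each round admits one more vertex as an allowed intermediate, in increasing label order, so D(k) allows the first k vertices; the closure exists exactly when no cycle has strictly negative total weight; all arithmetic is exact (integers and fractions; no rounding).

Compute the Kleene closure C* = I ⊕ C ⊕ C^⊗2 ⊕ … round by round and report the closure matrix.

D(0):
  [0, ∞, ∞, ∞, 8, ∞]
  [10, 0, 20, ∞, 14, 20]
  [∞, ∞, 0, ∞, 7, 13]
  [∞, ∞, 4, 0, -1, ∞]
  [∞, ∞, 14, 1, 0, ∞]
  [∞, ∞, ∞, 7, ∞, 0]
D(1):
  [0, ∞, ∞, ∞, 8, ∞]
  [10, 0, 20, ∞, 14, 20]
  [∞, ∞, 0, ∞, 7, 13]
  [∞, ∞, 4, 0, -1, ∞]
  [∞, ∞, 14, 1, 0, ∞]
  [∞, ∞, ∞, 7, ∞, 0]
D(2):
  [0, ∞, ∞, ∞, 8, ∞]
  [10, 0, 20, ∞, 14, 20]
  [∞, ∞, 0, ∞, 7, 13]
  [∞, ∞, 4, 0, -1, ∞]
  [∞, ∞, 14, 1, 0, ∞]
  [∞, ∞, ∞, 7, ∞, 0]
D(3):
  [0, ∞, ∞, ∞, 8, ∞]
  [10, 0, 20, ∞, 14, 20]
  [∞, ∞, 0, ∞, 7, 13]
  [∞, ∞, 4, 0, -1, 17]
  [∞, ∞, 14, 1, 0, 27]
  [∞, ∞, ∞, 7, ∞, 0]
D(4):
  [0, ∞, ∞, ∞, 8, ∞]
  [10, 0, 20, ∞, 14, 20]
  [∞, ∞, 0, ∞, 7, 13]
  [∞, ∞, 4, 0, -1, 17]
  [∞, ∞, 5, 1, 0, 18]
  [∞, ∞, 11, 7, 6, 0]
D(5):
  [0, ∞, 13, 9, 8, 26]
  [10, 0, 19, 15, 14, 20]
  [∞, ∞, 0, 8, 7, 13]
  [∞, ∞, 4, 0, -1, 17]
  [∞, ∞, 5, 1, 0, 18]
  [∞, ∞, 11, 7, 6, 0]
D(6):
  [0, ∞, 13, 9, 8, 26]
  [10, 0, 19, 15, 14, 20]
  [∞, ∞, 0, 8, 7, 13]
  [∞, ∞, 4, 0, -1, 17]
  [∞, ∞, 5, 1, 0, 18]
  [∞, ∞, 11, 7, 6, 0]
Answer: C* = [[0, ∞, 13, 9, 8, 26], [10, 0, 19, 15, 14, 20], [∞, ∞, 0, 8, 7, 13], [∞, ∞, 4, 0, -1, 17], [∞, ∞, 5, 1, 0, 18], [∞, ∞, 11, 7, 6, 0]]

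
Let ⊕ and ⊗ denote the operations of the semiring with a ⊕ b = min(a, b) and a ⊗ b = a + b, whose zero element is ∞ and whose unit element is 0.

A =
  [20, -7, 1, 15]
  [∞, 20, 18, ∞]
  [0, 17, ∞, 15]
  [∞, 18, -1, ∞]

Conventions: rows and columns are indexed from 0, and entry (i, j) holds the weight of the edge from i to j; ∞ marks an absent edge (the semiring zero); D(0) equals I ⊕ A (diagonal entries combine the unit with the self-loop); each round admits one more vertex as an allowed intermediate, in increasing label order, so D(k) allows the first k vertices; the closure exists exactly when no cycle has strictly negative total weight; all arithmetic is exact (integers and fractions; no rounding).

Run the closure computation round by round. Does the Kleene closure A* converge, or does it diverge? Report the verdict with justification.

D(0):
  [0, -7, 1, 15]
  [∞, 0, 18, ∞]
  [0, 17, 0, 15]
  [∞, 18, -1, 0]
D(1):
  [0, -7, 1, 15]
  [∞, 0, 18, ∞]
  [0, -7, 0, 15]
  [∞, 18, -1, 0]
D(2):
  [0, -7, 1, 15]
  [∞, 0, 18, ∞]
  [0, -7, 0, 15]
  [∞, 18, -1, 0]
D(3):
  [0, -7, 1, 15]
  [18, 0, 18, 33]
  [0, -7, 0, 15]
  [-1, -8, -1, 0]
D(4):
  [0, -7, 1, 15]
  [18, 0, 18, 33]
  [0, -7, 0, 15]
  [-1, -8, -1, 0]
Key observation: every diagonal entry stays at the unit through all rounds, so no improving cycle exists.
Answer: CONVERGES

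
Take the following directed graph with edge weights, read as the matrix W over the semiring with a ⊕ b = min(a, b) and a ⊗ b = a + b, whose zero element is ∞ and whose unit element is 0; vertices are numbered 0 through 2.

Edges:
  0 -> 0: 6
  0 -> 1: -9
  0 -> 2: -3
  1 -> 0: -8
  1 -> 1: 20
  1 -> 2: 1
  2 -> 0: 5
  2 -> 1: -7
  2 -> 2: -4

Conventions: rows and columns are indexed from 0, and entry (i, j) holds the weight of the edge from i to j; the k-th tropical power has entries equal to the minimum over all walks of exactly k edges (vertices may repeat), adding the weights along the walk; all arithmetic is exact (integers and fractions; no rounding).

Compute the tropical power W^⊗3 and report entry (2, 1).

W^⊗2:
  [-17, -10, -8]
  [-2, -17, -11]
  [-15, -11, -8]
W^⊗3:
  [-18, -26, -20]
  [-25, -18, -16]
  [-19, -24, -18]
Key observation: the optimum is the walk 2->1->0->1, with weight (-7) + (-8) + (-9) = -24.
Optimal value attained by: walk 2->1->0->1.
Answer: (W^⊗3)[2][1] = -24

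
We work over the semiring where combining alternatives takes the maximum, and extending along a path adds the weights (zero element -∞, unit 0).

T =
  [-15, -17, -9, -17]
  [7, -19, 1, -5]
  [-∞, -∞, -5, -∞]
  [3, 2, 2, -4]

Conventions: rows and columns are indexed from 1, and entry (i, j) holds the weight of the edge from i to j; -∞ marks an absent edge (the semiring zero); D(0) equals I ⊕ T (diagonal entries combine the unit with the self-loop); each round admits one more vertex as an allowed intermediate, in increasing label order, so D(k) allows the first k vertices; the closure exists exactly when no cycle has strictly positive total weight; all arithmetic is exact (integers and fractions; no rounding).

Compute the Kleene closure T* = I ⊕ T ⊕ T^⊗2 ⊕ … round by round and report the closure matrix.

D(0):
  [0, -17, -9, -17]
  [7, 0, 1, -5]
  [-∞, -∞, 0, -∞]
  [3, 2, 2, 0]
D(1):
  [0, -17, -9, -17]
  [7, 0, 1, -5]
  [-∞, -∞, 0, -∞]
  [3, 2, 2, 0]
D(2):
  [0, -17, -9, -17]
  [7, 0, 1, -5]
  [-∞, -∞, 0, -∞]
  [9, 2, 3, 0]
D(3):
  [0, -17, -9, -17]
  [7, 0, 1, -5]
  [-∞, -∞, 0, -∞]
  [9, 2, 3, 0]
D(4):
  [0, -15, -9, -17]
  [7, 0, 1, -5]
  [-∞, -∞, 0, -∞]
  [9, 2, 3, 0]
Answer: T* = [[0, -15, -9, -17], [7, 0, 1, -5], [-∞, -∞, 0, -∞], [9, 2, 3, 0]]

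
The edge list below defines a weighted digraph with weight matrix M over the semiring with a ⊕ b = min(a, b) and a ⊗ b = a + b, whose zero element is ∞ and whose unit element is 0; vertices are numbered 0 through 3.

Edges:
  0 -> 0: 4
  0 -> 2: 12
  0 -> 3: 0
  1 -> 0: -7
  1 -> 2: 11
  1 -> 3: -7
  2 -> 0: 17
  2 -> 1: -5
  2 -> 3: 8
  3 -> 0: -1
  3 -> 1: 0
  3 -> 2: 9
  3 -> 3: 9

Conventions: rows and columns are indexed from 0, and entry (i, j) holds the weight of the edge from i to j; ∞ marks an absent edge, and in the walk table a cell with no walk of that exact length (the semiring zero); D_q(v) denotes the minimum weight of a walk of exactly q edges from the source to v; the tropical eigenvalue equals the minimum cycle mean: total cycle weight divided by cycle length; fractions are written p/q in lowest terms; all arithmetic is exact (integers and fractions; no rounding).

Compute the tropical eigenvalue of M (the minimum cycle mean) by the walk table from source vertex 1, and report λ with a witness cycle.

q=0: [∞, 0, ∞, ∞]
q=1: [-7, ∞, 11, -7]
q=2: [-8, -7, 2, -7]
q=3: [-14, -7, 2, -14]
q=4: [-15, -14, -5, -14]
Optimal cycle mean attained by: cycle 1->3->1, total (-7) + 0, length 2.
Answer: λ = -7/2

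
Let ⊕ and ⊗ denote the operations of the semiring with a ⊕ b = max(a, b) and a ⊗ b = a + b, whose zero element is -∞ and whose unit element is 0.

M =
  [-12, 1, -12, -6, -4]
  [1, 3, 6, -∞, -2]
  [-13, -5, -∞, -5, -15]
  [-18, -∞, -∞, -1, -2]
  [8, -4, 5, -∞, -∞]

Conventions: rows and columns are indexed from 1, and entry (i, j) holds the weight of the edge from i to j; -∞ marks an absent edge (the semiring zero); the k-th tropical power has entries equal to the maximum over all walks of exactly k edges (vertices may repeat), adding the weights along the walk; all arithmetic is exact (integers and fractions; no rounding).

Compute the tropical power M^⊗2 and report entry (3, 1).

M^⊗2:
  [4, 4, 7, -7, -1]
  [6, 6, 9, 1, 1]
  [-4, -2, 1, -6, -7]
  [6, -6, 3, -2, -3]
  [-3, 9, 2, 2, 4]
Key observation: the optimum is the walk 3->2->1, with weight (-5) + 1 = -4.
Optimal value attained by: walk 3->2->1.
Answer: (M^⊗2)[3][1] = -4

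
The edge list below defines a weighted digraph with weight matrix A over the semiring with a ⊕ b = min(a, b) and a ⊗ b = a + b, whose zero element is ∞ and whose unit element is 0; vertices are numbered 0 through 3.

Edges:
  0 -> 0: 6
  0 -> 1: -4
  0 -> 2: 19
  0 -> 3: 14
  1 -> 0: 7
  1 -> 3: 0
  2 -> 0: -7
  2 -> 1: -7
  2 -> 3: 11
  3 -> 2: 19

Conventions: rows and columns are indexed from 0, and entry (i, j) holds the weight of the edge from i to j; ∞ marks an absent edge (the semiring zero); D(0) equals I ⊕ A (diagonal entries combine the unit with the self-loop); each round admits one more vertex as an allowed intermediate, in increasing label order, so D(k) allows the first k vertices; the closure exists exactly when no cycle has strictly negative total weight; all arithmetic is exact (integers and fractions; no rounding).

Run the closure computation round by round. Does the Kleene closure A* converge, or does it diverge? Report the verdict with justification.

D(0):
  [0, -4, 19, 14]
  [7, 0, ∞, 0]
  [-7, -7, 0, 11]
  [∞, ∞, 19, 0]
D(1):
  [0, -4, 19, 14]
  [7, 0, 26, 0]
  [-7, -11, 0, 7]
  [∞, ∞, 19, 0]
D(2):
  [0, -4, 19, -4]
  [7, 0, 26, 0]
  [-7, -11, 0, -11]
  [∞, ∞, 19, 0]
D(3):
  [0, -4, 19, -4]
  [7, 0, 26, 0]
  [-7, -11, 0, -11]
  [12, 8, 19, 0]
D(4):
  [0, -4, 15, -4]
  [7, 0, 19, 0]
  [-7, -11, 0, -11]
  [12, 8, 19, 0]
Key observation: every diagonal entry stays at the unit through all rounds, so no improving cycle exists.
Answer: CONVERGES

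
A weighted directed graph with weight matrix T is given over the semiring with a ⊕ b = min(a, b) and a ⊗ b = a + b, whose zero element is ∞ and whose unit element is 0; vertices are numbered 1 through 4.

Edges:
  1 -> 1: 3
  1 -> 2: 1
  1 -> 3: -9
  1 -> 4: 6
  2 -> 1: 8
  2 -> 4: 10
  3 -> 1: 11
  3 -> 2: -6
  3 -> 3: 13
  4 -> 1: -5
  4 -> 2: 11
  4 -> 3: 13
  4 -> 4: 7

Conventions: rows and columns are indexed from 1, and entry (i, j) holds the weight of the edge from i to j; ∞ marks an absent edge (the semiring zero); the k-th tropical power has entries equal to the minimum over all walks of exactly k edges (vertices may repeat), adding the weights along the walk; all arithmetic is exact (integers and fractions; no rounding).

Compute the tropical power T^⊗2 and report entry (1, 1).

T^⊗2:
  [1, -15, -6, 9]
  [5, 9, -1, 14]
  [2, 7, 2, 4]
  [-2, -4, -14, 1]
Key observation: the optimum is the walk 1->4->1, with weight 6 + (-5) = 1.
Optimal value attained by: walk 1->4->1.
Answer: (T^⊗2)[1][1] = 1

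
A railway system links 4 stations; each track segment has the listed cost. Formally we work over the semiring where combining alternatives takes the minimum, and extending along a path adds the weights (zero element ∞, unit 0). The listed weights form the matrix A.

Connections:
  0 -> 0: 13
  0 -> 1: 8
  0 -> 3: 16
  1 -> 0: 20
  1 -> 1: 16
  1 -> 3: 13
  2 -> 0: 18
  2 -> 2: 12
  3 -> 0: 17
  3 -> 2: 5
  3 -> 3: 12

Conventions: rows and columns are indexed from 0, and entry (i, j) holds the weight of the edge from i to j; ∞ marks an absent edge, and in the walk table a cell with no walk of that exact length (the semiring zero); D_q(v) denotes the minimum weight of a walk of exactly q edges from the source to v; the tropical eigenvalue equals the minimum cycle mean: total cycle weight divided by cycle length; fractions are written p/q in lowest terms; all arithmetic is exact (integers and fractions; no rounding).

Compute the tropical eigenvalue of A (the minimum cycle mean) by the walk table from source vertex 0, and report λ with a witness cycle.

q=0: [0, ∞, ∞, ∞]
q=1: [13, 8, ∞, 16]
q=2: [26, 21, 21, 21]
q=3: [38, 34, 26, 33]
q=4: [44, 46, 38, 45]
Optimal cycle mean attained by: cycle 0->1->3->2->0, total 8 + 13 + 5 + 18, length 4.
Answer: λ = 11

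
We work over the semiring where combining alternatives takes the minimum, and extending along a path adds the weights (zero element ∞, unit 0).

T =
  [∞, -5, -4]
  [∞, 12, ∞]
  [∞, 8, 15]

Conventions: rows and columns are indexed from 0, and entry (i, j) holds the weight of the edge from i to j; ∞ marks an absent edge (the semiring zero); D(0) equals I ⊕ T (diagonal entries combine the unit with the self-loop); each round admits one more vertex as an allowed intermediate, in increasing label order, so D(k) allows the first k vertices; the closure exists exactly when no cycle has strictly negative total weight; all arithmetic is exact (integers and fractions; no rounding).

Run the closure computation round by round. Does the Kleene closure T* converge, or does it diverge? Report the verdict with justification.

D(0):
  [0, -5, -4]
  [∞, 0, ∞]
  [∞, 8, 0]
D(1):
  [0, -5, -4]
  [∞, 0, ∞]
  [∞, 8, 0]
D(2):
  [0, -5, -4]
  [∞, 0, ∞]
  [∞, 8, 0]
D(3):
  [0, -5, -4]
  [∞, 0, ∞]
  [∞, 8, 0]
Key observation: every diagonal entry stays at the unit through all rounds, so no improving cycle exists.
Answer: CONVERGES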